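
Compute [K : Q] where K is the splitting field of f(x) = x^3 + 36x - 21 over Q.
[K : Q] = 6

By the rational root test, any rational root of the monic integer polynomial f(x) = x^3 + 36x - 21 must be an integer dividing the constant term -21, i.e. one of ±{1, 3, 7, 21}. Evaluating: f(1) = 16, f(-1) = -58, f(3) = 114, f(-3) = -156, f(7) = 574, f(-7) = -616, f(21) = 9996, f(-21) = -10038; none is 0, so f has no rational root and is therefore irreducible over Q (a cubic with no linear factor over a field is irreducible). For an irreducible cubic, the Galois group is A_3 or S_3 according as the discriminant disc(f) = -4a^3 - 27b^2 = -4·(36)^3 - 27·(-21)^2 = -198531 is or is not a square in Q. Here disc(f) = -198531 is not a perfect square in Q, so the Galois group of f over Q is not contained in A_3 and must be all of S_3. The splitting field has degree |S_3| = 6 over Q, so [K : Q] = 6.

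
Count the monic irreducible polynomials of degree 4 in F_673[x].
There are 51286056528 monic irreducible polynomials of degree 4 over F_673

Each element of F_{673^4} that lies in no proper subfield is a root of exactly one monic irreducible of degree 4 over F_673, and each such polynomial has 4 distinct roots in F_{673^4}. By Möbius inversion the count is N_673(4) = (1/4) Σ_{d|4} μ(4/d) · 673^d = (1/4)(μ(4)·673^1 + μ(2)·673^2 + μ(1)·673^4) = 205144226112/4 = 51286056528.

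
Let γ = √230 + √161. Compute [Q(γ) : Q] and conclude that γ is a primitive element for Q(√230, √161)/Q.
[Q(γ) : Q] = 4 (equivalently, Q(γ) = Q(√230, √161))

Obviously Q(γ) ⊆ Q(√230, √161), and [Q(√230, √161):Q] = 4 (since 230, 161 are distinct squarefree integers > 1 with 37030 not a perfect square). To show equality we compute the minimal polynomial of γ. From γ = √230 + √161: γ^2 = 230 + 2√(37030) + 161 = 391 + 2√(37030), so γ^2 - 391 = 2√(37030); squaring, (γ^2 - 391)^2 = 4·37030, i.e. γ^4 - 782γ^2 + 152881 - 148120 = 0, i.e. γ^4 - 782γ^2 + 4761 = 0. So γ is a root of x^4 - 782x^2 + 4761. This polynomial is irreducible over Q: it has no rational root (each ±√230 ± √161 is irrational), and any factorization into two quadratics over Q would force √(37030) ∈ Q (pairing opposite roots) or √230, √161 ∈ Q (other pairings), all impossible. Hence [Q(γ):Q] = 4 = [Q(√230, √161):Q], so Q(γ) = Q(√230, √161).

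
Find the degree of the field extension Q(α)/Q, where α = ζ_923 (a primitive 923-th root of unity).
[Q(α):Q] = 840

The minimal polynomial of ζ_923 over Q is the 923-th cyclotomic polynomial Φ_923(x), which is irreducible over Q and has degree φ(923) = 840. Hence [Q(α):Q] = φ(923) = 840.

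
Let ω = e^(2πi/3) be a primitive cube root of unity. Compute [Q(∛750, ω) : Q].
[Q(∛750, ω) : Q] = 6

[Q(∛750):Q] = 3 (min poly x^3 - 750, irreducible since 750 is not a perfect cube). [Q(ω):Q] = 2 (min poly x^2 + x + 1). Since Q(∛750) ⊂ R and ω ∉ R, we have ω ∉ Q(∛750), so x^2 + x + 1 remains irreducible over Q(∛750) and [Q(∛750, ω) : Q(∛750)] = 2. By the tower law, [Q(∛750, ω) : Q] = 3 · 2 = 6. (In fact Q(∛750, ω) is the splitting field of x^3 - 750 over Q.)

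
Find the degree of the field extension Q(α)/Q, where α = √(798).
[Q(α):Q] = 2

[Q(α):Q] equals the degree of the minimal polynomial of α. Here α^2 = 798 and x^2 - 798 is irreducible (d = 798 is squarefree, ≠ 1, hence not a square), so deg(m_α) = 2. Thus [Q(α):Q] = 2.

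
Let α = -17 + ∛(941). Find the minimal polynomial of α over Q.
m_α(x) = x^3 + 51x^2 + 867x + 3972

Set β = α + 17 = ∛(941), so β^3 = 941. Then (α + 17)^3 - 941 = 0, i.e. α is a root of g(x) = (x + 17)^3 - 941 = x^3 + 51x^2 + 867x + 3972. Since g(x) = h(x + 17) where h(x) = x^3 - 941, and h is irreducible over Q (because 941 is not a perfect cube, so h has no rational root, and a monic cubic with no rational root is irreducible), g is also irreducible (irreducibility is preserved under the substitution x → x + 17). Hence m_α(x) = x^3 + 51x^2 + 867x + 3972.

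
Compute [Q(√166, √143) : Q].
[Q(√166, √143) : Q] = 4

[Q(√166):Q] = 2 (min poly x^2 - 166, irreducible since 166 is squarefree > 1). For the top step, suppose √143 ∈ Q(√166), say √143 = c + d√166 with c, d ∈ Q. Squaring: 143 = c^2 + 166d^2 + 2cd√166. Since √166 ∉ Q this forces 2cd = 0. If d = 0 then √143 = c ∈ Q, contradicting 143 squarefree > 1. If c = 0 then 143 = 166d^2, so 166·143 = (166d)^2 is a perfect square in Q — but 166·143 = 23738 is not a perfect square (since 166 and 143 are distinct squarefree integers). Contradiction. Hence √143 ∉ Q(√166), so x^2 - 143 stays irreducible over Q(√166) and [Q(√166, √143) : Q(√166)] = 2. By the tower law, [Q(√166, √143) : Q] = 2 · 2 = 4.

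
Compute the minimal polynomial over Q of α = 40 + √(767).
m_α(x) = x^2 - 80x + 833

From α - 40 = √(767), squaring gives (α - 40)^2 = 767, i.e. α^2 - 80α + 1600 = 767, so α^2 - 80α + 833 = 0. The discriminant of x^2 - 80x + 833 is (-80)^2 - 4·(833) = 6400 - 3332 = 3068, and 4·(767) is not a perfect square in Q since 767 is squarefree and ≠ 1. Hence x^2 - 80x + 833 is irreducible over Q and is the minimal polynomial of α.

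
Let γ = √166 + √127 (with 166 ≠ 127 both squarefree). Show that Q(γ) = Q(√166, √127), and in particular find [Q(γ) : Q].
[Q(γ) : Q] = 4 (equivalently, Q(γ) = Q(√166, √127))

Obviously Q(γ) ⊆ Q(√166, √127), and [Q(√166, √127):Q] = 4 (since 166, 127 are distinct squarefree integers > 1 with 21082 not a perfect square). To show equality we compute the minimal polynomial of γ. From γ = √166 + √127: γ^2 = 166 + 2√(21082) + 127 = 293 + 2√(21082), so γ^2 - 293 = 2√(21082); squaring, (γ^2 - 293)^2 = 4·21082, i.e. γ^4 - 586γ^2 + 85849 - 84328 = 0, i.e. γ^4 - 586γ^2 + 1521 = 0. So γ is a root of x^4 - 586x^2 + 1521. This polynomial is irreducible over Q: it has no rational root (each ±√166 ± √127 is irrational), and any factorization into two quadratics over Q would force √(21082) ∈ Q (pairing opposite roots) or √166, √127 ∈ Q (other pairings), all impossible. Hence [Q(γ):Q] = 4 = [Q(√166, √127):Q], so Q(γ) = Q(√166, √127).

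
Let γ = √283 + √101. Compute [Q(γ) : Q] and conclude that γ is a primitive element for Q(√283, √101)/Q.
[Q(γ) : Q] = 4 (equivalently, Q(γ) = Q(√283, √101))

Obviously Q(γ) ⊆ Q(√283, √101), and [Q(√283, √101):Q] = 4 (since 283, 101 are distinct squarefree integers > 1 with 28583 not a perfect square). To show equality we compute the minimal polynomial of γ. From γ = √283 + √101: γ^2 = 283 + 2√(28583) + 101 = 384 + 2√(28583), so γ^2 - 384 = 2√(28583); squaring, (γ^2 - 384)^2 = 4·28583, i.e. γ^4 - 768γ^2 + 147456 - 114332 = 0, i.e. γ^4 - 768γ^2 + 33124 = 0. So γ is a root of x^4 - 768x^2 + 33124. This polynomial is irreducible over Q: it has no rational root (each ±√283 ± √101 is irrational), and any factorization into two quadratics over Q would force √(28583) ∈ Q (pairing opposite roots) or √283, √101 ∈ Q (other pairings), all impossible. Hence [Q(γ):Q] = 4 = [Q(√283, √101):Q], so Q(γ) = Q(√283, √101).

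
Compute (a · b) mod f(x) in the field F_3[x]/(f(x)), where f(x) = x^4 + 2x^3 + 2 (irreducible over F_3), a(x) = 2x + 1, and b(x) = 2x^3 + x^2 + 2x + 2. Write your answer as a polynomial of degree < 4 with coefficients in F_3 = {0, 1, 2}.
a · b ≡ 2x^3 + 2x^2 (mod f(x))

Multiply in F_3[x]: a(x)·b(x) = (2x + 1)·(2x^3 + x^2 + 2x + 2) = x^4 + x^3 + 2x^2 + 2. This has degree ≥ 4, so divide by f(x) over F_3: x^4 + x^3 + 2x^2 + 2 = (1)·(x^4 + 2x^3 + 2) + (2x^3 + 2x^2). Hence a·b ≡ 2x^3 + 2x^2 (mod f). (F_3[x]/(f) is a field with 3^4 = 81 elements since f is irreducible of degree 4.)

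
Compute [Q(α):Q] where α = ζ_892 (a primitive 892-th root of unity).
[Q(α):Q] = 444

The minimal polynomial of ζ_892 over Q is the 892-th cyclotomic polynomial Φ_892(x), which is irreducible over Q and has degree φ(892) = 444. Hence [Q(α):Q] = φ(892) = 444.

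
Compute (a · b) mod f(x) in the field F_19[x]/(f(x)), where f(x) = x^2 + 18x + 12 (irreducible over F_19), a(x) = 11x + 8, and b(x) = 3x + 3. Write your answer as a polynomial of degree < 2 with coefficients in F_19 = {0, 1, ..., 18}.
a · b ≡ 14x + 8 (mod f(x))

Multiply in F_19[x]: a(x)·b(x) = (11x + 8)·(3x + 3) = 14x^2 + 5. This has degree ≥ 2, so divide by f(x) over F_19: 14x^2 + 5 = (14)·(x^2 + 18x + 12) + (14x + 8). Hence a·b ≡ 14x + 8 (mod f). (F_19[x]/(f) is a field with 19^2 = 361 elements since f is irreducible of degree 2.)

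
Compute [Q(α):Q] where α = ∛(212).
[Q(α):Q] = 3

The minimal polynomial of α is x^3 - 212, irreducible over Q since 212 is not a perfect cube (so x^3 - 212 has no rational root). Hence [Q(α):Q] = deg(m_α) = 3.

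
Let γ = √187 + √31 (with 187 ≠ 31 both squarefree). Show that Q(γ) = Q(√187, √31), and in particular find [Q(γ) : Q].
[Q(γ) : Q] = 4 (equivalently, Q(γ) = Q(√187, √31))

Obviously Q(γ) ⊆ Q(√187, √31), and [Q(√187, √31):Q] = 4 (since 187, 31 are distinct squarefree integers > 1 with 5797 not a perfect square). To show equality we compute the minimal polynomial of γ. From γ = √187 + √31: γ^2 = 187 + 2√(5797) + 31 = 218 + 2√(5797), so γ^2 - 218 = 2√(5797); squaring, (γ^2 - 218)^2 = 4·5797, i.e. γ^4 - 436γ^2 + 47524 - 23188 = 0, i.e. γ^4 - 436γ^2 + 24336 = 0. So γ is a root of x^4 - 436x^2 + 24336. This polynomial is irreducible over Q: it has no rational root (each ±√187 ± √31 is irrational), and any factorization into two quadratics over Q would force √(5797) ∈ Q (pairing opposite roots) or √187, √31 ∈ Q (other pairings), all impossible. Hence [Q(γ):Q] = 4 = [Q(√187, √31):Q], so Q(γ) = Q(√187, √31).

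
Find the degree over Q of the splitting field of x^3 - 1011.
[K : Q] = 6

The roots of x^3 - 1011 are ∛1011, ω∛1011, ω^2∛1011 where ω = e^(2πi/3) is a primitive cube root of unity, so K = Q(∛1011, ω). Now [Q(∛1011):Q] = 3 (since 1011 is not a perfect cube, x^3 - 1011 is irreducible) and [Q(ω):Q] = 2. Both 2 and 3 divide [K:Q], and [K:Q] ≤ 3·2 = 6, so [K:Q] = 6. (Equivalently: Q(∛1011) ⊂ R but ω ∉ R, so [K : Q(∛1011)] = 2.)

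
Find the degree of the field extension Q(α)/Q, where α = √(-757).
[Q(α):Q] = 2

[Q(α):Q] equals the degree of the minimal polynomial of α. Here α^2 = -757 and x^2 + 757 is irreducible (d = -757 is squarefree, ≠ 1, hence not a square), so deg(m_α) = 2. Thus [Q(α):Q] = 2.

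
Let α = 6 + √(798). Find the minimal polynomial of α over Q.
m_α(x) = x^2 - 12x - 762

From α - 6 = √(798), squaring gives (α - 6)^2 = 798, i.e. α^2 - 12α + 36 = 798, so α^2 - 12α - 762 = 0. The discriminant of x^2 - 12x - 762 is (-12)^2 - 4·(-762) = 144 + 3048 = 3192, and 4·(798) is not a perfect square in Q since 798 is squarefree and ≠ 1. Hence x^2 - 12x - 762 is irreducible over Q and is the minimal polynomial of α.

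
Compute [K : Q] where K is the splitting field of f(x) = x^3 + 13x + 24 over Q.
[K : Q] = 6

By the rational root test, any rational root of the monic integer polynomial f(x) = x^3 + 13x + 24 must be an integer dividing the constant term 24, i.e. one of ±{1, 2, 3, 4, 6, 8, 12, 24}. Evaluating: f(1) = 38, f(-1) = 10, f(2) = 58, f(-2) = -10, f(3) = 90, f(-3) = -42, f(4) = 140, f(-4) = -92, f(6) = 318, f(-6) = -270, f(8) = 640, f(-8) = -592, f(12) = 1908, f(-12) = -1860, f(24) = 14160, f(-24) = -14112; none is 0, so f has no rational root and is therefore irreducible over Q (a cubic with no linear factor over a field is irreducible). For an irreducible cubic, the Galois group is A_3 or S_3 according as the discriminant disc(f) = -4a^3 - 27b^2 = -4·(13)^3 - 27·(24)^2 = -24340 is or is not a square in Q. Here disc(f) = -24340 is not a perfect square in Q, so the Galois group of f over Q is not contained in A_3 and must be all of S_3. The splitting field has degree |S_3| = 6 over Q, so [K : Q] = 6.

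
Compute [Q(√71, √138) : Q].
[Q(√71, √138) : Q] = 4

[Q(√71):Q] = 2 (min poly x^2 - 71, irreducible since 71 is squarefree > 1). For the top step, suppose √138 ∈ Q(√71), say √138 = c + d√71 with c, d ∈ Q. Squaring: 138 = c^2 + 71d^2 + 2cd√71. Since √71 ∉ Q this forces 2cd = 0. If d = 0 then √138 = c ∈ Q, contradicting 138 squarefree > 1. If c = 0 then 138 = 71d^2, so 71·138 = (71d)^2 is a perfect square in Q — but 71·138 = 9798 is not a perfect square (since 71 and 138 are distinct squarefree integers). Contradiction. Hence √138 ∉ Q(√71), so x^2 - 138 stays irreducible over Q(√71) and [Q(√71, √138) : Q(√71)] = 2. By the tower law, [Q(√71, √138) : Q] = 2 · 2 = 4.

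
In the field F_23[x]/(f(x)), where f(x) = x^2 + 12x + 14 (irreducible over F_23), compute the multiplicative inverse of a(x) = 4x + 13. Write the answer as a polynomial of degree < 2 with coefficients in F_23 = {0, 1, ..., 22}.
a(x)^(-1) ≡ 4x + 12 (mod f(x))

Since f is irreducible over F_23, F_23[x]/(f) is a field and a(x) ≠ 0 has an inverse. Apply the extended Euclidean algorithm to f(x) and a(x) in F_23[x]: f(x) = (6x + 18)·a(x) + (10). The last nonzero remainder is the constant 10 = gcd(f, a) in F_23. Back-substituting through the division chain expresses 10 = s(x)·a(x) + t(x)·f(x) with s(x) ≡ 17x + 5 (mod f), so (17x + 5)·a(x) ≡ 10 (mod f). Multiplying by 10^(-1) ≡ 7 in F_23 gives a(x)^(-1) ≡ 7·(17x + 5) ≡ 4x + 12 (mod f). Check: (4x + 13)·(4x + 12) = 16x^2 + 8x + 18 ≡ 1 (mod x^2 + 12x + 14).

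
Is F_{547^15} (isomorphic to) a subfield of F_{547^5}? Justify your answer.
No: F_{547^15} is not a subfield of F_{547^5}

F_{p^m} embeds in F_{p^n} iff m | n. Here 15 ∤ 5 (since 5 = 0·15 + 5 with remainder 5 ≠ 0), so F_{547^15} is not a subfield of F_{547^5}. Equivalently: if it were, the tower law would give 15 = [F_{547^15}:F_547] dividing [F_{547^5}:F_547] = 5, contradiction.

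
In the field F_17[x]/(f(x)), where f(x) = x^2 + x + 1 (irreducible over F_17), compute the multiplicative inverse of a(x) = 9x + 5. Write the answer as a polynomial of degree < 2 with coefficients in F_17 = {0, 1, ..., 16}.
a(x)^(-1) ≡ 11x + 3 (mod f(x))

Since f is irreducible over F_17, F_17[x]/(f) is a field and a(x) ≠ 0 has an inverse. Apply the extended Euclidean algorithm to f(x) and a(x) in F_17[x]: f(x) = (2x + 16)·a(x) + (6). The last nonzero remainder is the constant 6 = gcd(f, a) in F_17. Back-substituting through the division chain expresses 6 = s(x)·a(x) + t(x)·f(x) with s(x) ≡ 15x + 1 (mod f), so (15x + 1)·a(x) ≡ 6 (mod f). Multiplying by 6^(-1) ≡ 3 in F_17 gives a(x)^(-1) ≡ 3·(15x + 1) ≡ 11x + 3 (mod f). Check: (9x + 5)·(11x + 3) = 14x^2 + 14x + 15 ≡ 1 (mod x^2 + x + 1).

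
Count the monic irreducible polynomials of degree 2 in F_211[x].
There are 22155 monic irreducible polynomials of degree 2 over F_211

Each element of F_{211^2} that lies in no proper subfield is a root of exactly one monic irreducible of degree 2 over F_211, and each such polynomial has 2 distinct roots in F_{211^2}. By Möbius inversion the count is N_211(2) = (1/2) Σ_{d|2} μ(2/d) · 211^d = (1/2)(μ(2)·211^1 + μ(1)·211^2) = 44310/2 = 22155.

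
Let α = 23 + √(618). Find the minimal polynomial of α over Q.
m_α(x) = x^2 - 46x - 89

From α - 23 = √(618), squaring gives (α - 23)^2 = 618, i.e. α^2 - 46α + 529 = 618, so α^2 - 46α - 89 = 0. The discriminant of x^2 - 46x - 89 is (-46)^2 - 4·(-89) = 2116 + 356 = 2472, and 4·(618) is not a perfect square in Q since 618 is squarefree and ≠ 1. Hence x^2 - 46x - 89 is irreducible over Q and is the minimal polynomial of α.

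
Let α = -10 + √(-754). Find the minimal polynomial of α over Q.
m_α(x) = x^2 + 20x + 854

From α + 10 = √(-754), squaring gives (α + 10)^2 = -754, i.e. α^2 + 20α + 100 = -754, so α^2 + 20α + 854 = 0. The discriminant of x^2 + 20x + 854 is (20)^2 - 4·(854) = 400 - 3416 = -3016, and 4·(-754) is not a perfect square in Q since -754 is squarefree and ≠ 1. Hence x^2 + 20x + 854 is irreducible over Q and is the minimal polynomial of α.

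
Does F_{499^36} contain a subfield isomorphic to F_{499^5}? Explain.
No: F_{499^5} is not a subfield of F_{499^36}

F_{p^m} embeds in F_{p^n} iff m | n. Here 5 ∤ 36 (since 36 = 7·5 + 1 with remainder 1 ≠ 0), so F_{499^5} is not a subfield of F_{499^36}. Equivalently: if it were, the tower law would give 5 = [F_{499^5}:F_499] dividing [F_{499^36}:F_499] = 36, contradiction.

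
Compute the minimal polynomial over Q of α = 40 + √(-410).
m_α(x) = x^2 - 80x + 2010

From α - 40 = √(-410), squaring gives (α - 40)^2 = -410, i.e. α^2 - 80α + 1600 = -410, so α^2 - 80α + 2010 = 0. The discriminant of x^2 - 80x + 2010 is (-80)^2 - 4·(2010) = 6400 - 8040 = -1640, and 4·(-410) is not a perfect square in Q since -410 is squarefree and ≠ 1. Hence x^2 - 80x + 2010 is irreducible over Q and is the minimal polynomial of α.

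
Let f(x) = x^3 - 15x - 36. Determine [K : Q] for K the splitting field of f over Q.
[K : Q] = 6

By the rational root test, any rational root of the monic integer polynomial f(x) = x^3 - 15x - 36 must be an integer dividing the constant term -36, i.e. one of ±{1, 2, 3, 4, 6, 9, 12, 18, 36}. Evaluating: f(1) = -50, f(-1) = -22, f(2) = -58, f(-2) = -14, f(3) = -54, f(-3) = -18, f(4) = -32, f(-4) = -40, f(6) = 90, f(-6) = -162, f(9) = 558, f(-9) = -630, f(12) = 1512, f(-12) = -1584, f(18) = 5526, f(-18) = -5598, f(36) = 46080, f(-36) = -46152; none is 0, so f has no rational root and is therefore irreducible over Q (a cubic with no linear factor over a field is irreducible). For an irreducible cubic, the Galois group is A_3 or S_3 according as the discriminant disc(f) = -4a^3 - 27b^2 = -4·(-15)^3 - 27·(-36)^2 = -21492 is or is not a square in Q. Here disc(f) = -21492 is not a perfect square in Q, so the Galois group of f over Q is not contained in A_3 and must be all of S_3. The splitting field has degree |S_3| = 6 over Q, so [K : Q] = 6.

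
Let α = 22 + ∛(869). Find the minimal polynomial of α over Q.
m_α(x) = x^3 - 66x^2 + 1452x - 11517

Set β = α - 22 = ∛(869), so β^3 = 869. Then (α - 22)^3 - 869 = 0, i.e. α is a root of g(x) = (x - 22)^3 - 869 = x^3 - 66x^2 + 1452x - 11517. Since g(x) = h(x - 22) where h(x) = x^3 - 869, and h is irreducible over Q (because 869 is not a perfect cube, so h has no rational root, and a monic cubic with no rational root is irreducible), g is also irreducible (irreducibility is preserved under the substitution x → x - 22). Hence m_α(x) = x^3 - 66x^2 + 1452x - 11517.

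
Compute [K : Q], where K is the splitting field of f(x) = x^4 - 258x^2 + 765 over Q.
[K : Q] = 4

Solving the quadratic in x^2: x^2 = (258 ± √(258^2 - 4·765))/2 = (258 ± √63504)/2 = (258 ± 252)/2, giving x^2 = 255 or x^2 = 3. So f(x) = (x^2 - 255)(x^2 - 3) and the roots of f are ±√255, ±√3. Hence the splitting field is K = Q(√255, √3). Since 255 and 3 are distinct squarefree integers > 1, their product 765 is not a perfect square, so √3 ∉ Q(√255). By the tower law [K:Q] = [Q(√255,√3):Q(√255)] · [Q(√255):Q] = 2 · 2 = 4.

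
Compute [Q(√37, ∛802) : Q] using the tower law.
[Q(√37, ∛802) : Q] = 6

Let L = Q(√37, ∛802). Since Q(√37) ⊂ L and [Q(√37):Q] = 2, the tower law gives 2 | [L:Q]. Likewise Q(∛802) ⊂ L with [Q(∛802):Q] = 3 (because 802 is not a perfect cube), so 3 | [L:Q]. As gcd(2,3) = 1, [L:Q] is divisible by 6. Conversely L is generated over Q by √37 and ∛802, so [L:Q] ≤ 2·3 = 6. Therefore [Q(√37, ∛802) : Q] = 6.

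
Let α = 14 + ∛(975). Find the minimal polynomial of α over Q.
m_α(x) = x^3 - 42x^2 + 588x - 3719

Set β = α - 14 = ∛(975), so β^3 = 975. Then (α - 14)^3 - 975 = 0, i.e. α is a root of g(x) = (x - 14)^3 - 975 = x^3 - 42x^2 + 588x - 3719. Since g(x) = h(x - 14) where h(x) = x^3 - 975, and h is irreducible over Q (because 975 is not a perfect cube, so h has no rational root, and a monic cubic with no rational root is irreducible), g is also irreducible (irreducibility is preserved under the substitution x → x - 14). Hence m_α(x) = x^3 - 42x^2 + 588x - 3719.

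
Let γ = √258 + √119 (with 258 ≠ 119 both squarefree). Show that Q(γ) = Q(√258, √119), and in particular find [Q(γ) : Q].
[Q(γ) : Q] = 4 (equivalently, Q(γ) = Q(√258, √119))

Obviously Q(γ) ⊆ Q(√258, √119), and [Q(√258, √119):Q] = 4 (since 258, 119 are distinct squarefree integers > 1 with 30702 not a perfect square). To show equality we compute the minimal polynomial of γ. From γ = √258 + √119: γ^2 = 258 + 2√(30702) + 119 = 377 + 2√(30702), so γ^2 - 377 = 2√(30702); squaring, (γ^2 - 377)^2 = 4·30702, i.e. γ^4 - 754γ^2 + 142129 - 122808 = 0, i.e. γ^4 - 754γ^2 + 19321 = 0. So γ is a root of x^4 - 754x^2 + 19321. This polynomial is irreducible over Q: it has no rational root (each ±√258 ± √119 is irrational), and any factorization into two quadratics over Q would force √(30702) ∈ Q (pairing opposite roots) or √258, √119 ∈ Q (other pairings), all impossible. Hence [Q(γ):Q] = 4 = [Q(√258, √119):Q], so Q(γ) = Q(√258, √119).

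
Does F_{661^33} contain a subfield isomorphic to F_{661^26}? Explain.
No: F_{661^26} is not a subfield of F_{661^33}

F_{p^m} embeds in F_{p^n} iff m | n. Here 26 ∤ 33 (since 33 = 1·26 + 7 with remainder 7 ≠ 0), so F_{661^26} is not a subfield of F_{661^33}. Equivalently: if it were, the tower law would give 26 = [F_{661^26}:F_661] dividing [F_{661^33}:F_661] = 33, contradiction.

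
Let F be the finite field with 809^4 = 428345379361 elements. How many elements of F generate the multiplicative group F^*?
There are φ(428345379360) = 112521830400 primitive elements

F_q^* is cyclic of order q - 1 = 428345379360. A cyclic group of order m has exactly φ(m) generators. Here m = 428345379360 = 2^5 · 3^4 · 5 · 101 · 229 · 1429, so the number of primitive elements is φ(428345379360) = 112521830400.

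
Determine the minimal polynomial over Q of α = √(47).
m_α(x) = x^2 - 47

α satisfies α^2 - 47 = 0, so x^2 - 47 annihilates α. Since d = 47 is squarefree and ≠ 1, it is not a perfect square in Q, so x^2 - 47 has no rational root and is therefore irreducible over Q (a degree-2 polynomial over a field is irreducible iff it has no root). Hence m_α(x) = x^2 - 47.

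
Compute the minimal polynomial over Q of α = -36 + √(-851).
m_α(x) = x^2 + 72x + 2147

From α + 36 = √(-851), squaring gives (α + 36)^2 = -851, i.e. α^2 + 72α + 1296 = -851, so α^2 + 72α + 2147 = 0. The discriminant of x^2 + 72x + 2147 is (72)^2 - 4·(2147) = 5184 - 8588 = -3404, and 4·(-851) is not a perfect square in Q since -851 is squarefree and ≠ 1. Hence x^2 + 72x + 2147 is irreducible over Q and is the minimal polynomial of α.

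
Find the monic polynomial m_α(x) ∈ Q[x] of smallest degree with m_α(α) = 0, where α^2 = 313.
m_α(x) = x^2 - 313

α satisfies α^2 - 313 = 0, so x^2 - 313 annihilates α. Since d = 313 is squarefree and ≠ 1, it is not a perfect square in Q, so x^2 - 313 has no rational root and is therefore irreducible over Q (a degree-2 polynomial over a field is irreducible iff it has no root). Hence m_α(x) = x^2 - 313.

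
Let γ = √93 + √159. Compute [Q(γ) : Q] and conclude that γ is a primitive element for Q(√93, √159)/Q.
[Q(γ) : Q] = 4 (equivalently, Q(γ) = Q(√93, √159))

Obviously Q(γ) ⊆ Q(√93, √159), and [Q(√93, √159):Q] = 4 (since 93, 159 are distinct squarefree integers > 1 with 14787 not a perfect square). To show equality we compute the minimal polynomial of γ. From γ = √93 + √159: γ^2 = 93 + 2√(14787) + 159 = 252 + 2√(14787), so γ^2 - 252 = 2√(14787); squaring, (γ^2 - 252)^2 = 4·14787, i.e. γ^4 - 504γ^2 + 63504 - 59148 = 0, i.e. γ^4 - 504γ^2 + 4356 = 0. So γ is a root of x^4 - 504x^2 + 4356. This polynomial is irreducible over Q: it has no rational root (each ±√93 ± √159 is irrational), and any factorization into two quadratics over Q would force √(14787) ∈ Q (pairing opposite roots) or √93, √159 ∈ Q (other pairings), all impossible. Hence [Q(γ):Q] = 4 = [Q(√93, √159):Q], so Q(γ) = Q(√93, √159).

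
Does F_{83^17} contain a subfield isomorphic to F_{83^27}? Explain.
No: F_{83^27} is not a subfield of F_{83^17}

F_{p^m} embeds in F_{p^n} iff m | n. Here 27 ∤ 17 (since 17 = 0·27 + 17 with remainder 17 ≠ 0), so F_{83^27} is not a subfield of F_{83^17}. Equivalently: if it were, the tower law would give 27 = [F_{83^27}:F_83] dividing [F_{83^17}:F_83] = 17, contradiction.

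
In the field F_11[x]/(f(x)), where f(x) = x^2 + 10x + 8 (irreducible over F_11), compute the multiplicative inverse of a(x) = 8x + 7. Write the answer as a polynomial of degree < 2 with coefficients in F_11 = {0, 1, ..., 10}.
a(x)^(-1) ≡ 3x + 4 (mod f(x))

Since f is irreducible over F_11, F_11[x]/(f) is a field and a(x) ≠ 0 has an inverse. Apply the extended Euclidean algorithm to f(x) and a(x) in F_11[x]: f(x) = (7x + 2)·a(x) + (5). The last nonzero remainder is the constant 5 = gcd(f, a) in F_11. Back-substituting through the division chain expresses 5 = s(x)·a(x) + t(x)·f(x) with s(x) ≡ 4x + 9 (mod f), so (4x + 9)·a(x) ≡ 5 (mod f). Multiplying by 5^(-1) ≡ 9 in F_11 gives a(x)^(-1) ≡ 9·(4x + 9) ≡ 3x + 4 (mod f). Check: (8x + 7)·(3x + 4) = 2x^2 + 9x + 6 ≡ 1 (mod x^2 + 10x + 8).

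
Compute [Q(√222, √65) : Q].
[Q(√222, √65) : Q] = 4

[Q(√222):Q] = 2 (min poly x^2 - 222, irreducible since 222 is squarefree > 1). For the top step, suppose √65 ∈ Q(√222), say √65 = c + d√222 with c, d ∈ Q. Squaring: 65 = c^2 + 222d^2 + 2cd√222. Since √222 ∉ Q this forces 2cd = 0. If d = 0 then √65 = c ∈ Q, contradicting 65 squarefree > 1. If c = 0 then 65 = 222d^2, so 222·65 = (222d)^2 is a perfect square in Q — but 222·65 = 14430 is not a perfect square (since 222 and 65 are distinct squarefree integers). Contradiction. Hence √65 ∉ Q(√222), so x^2 - 65 stays irreducible over Q(√222) and [Q(√222, √65) : Q(√222)] = 2. By the tower law, [Q(√222, √65) : Q] = 2 · 2 = 4.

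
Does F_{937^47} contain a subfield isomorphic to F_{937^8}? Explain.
No: F_{937^8} is not a subfield of F_{937^47}

F_{p^m} embeds in F_{p^n} iff m | n. Here 8 ∤ 47 (since 47 = 5·8 + 7 with remainder 7 ≠ 0), so F_{937^8} is not a subfield of F_{937^47}. Equivalently: if it were, the tower law would give 8 = [F_{937^8}:F_937] dividing [F_{937^47}:F_937] = 47, contradiction.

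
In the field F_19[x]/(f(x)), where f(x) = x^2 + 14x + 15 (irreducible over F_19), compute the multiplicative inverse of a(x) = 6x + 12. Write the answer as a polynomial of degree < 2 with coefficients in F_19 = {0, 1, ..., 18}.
a(x)^(-1) ≡ 6x + 15 (mod f(x))

Since f is irreducible over F_19, F_19[x]/(f) is a field and a(x) ≠ 0 has an inverse. Apply the extended Euclidean algorithm to f(x) and a(x) in F_19[x]: f(x) = (16x + 2)·a(x) + (10). The last nonzero remainder is the constant 10 = gcd(f, a) in F_19. Back-substituting through the division chain expresses 10 = s(x)·a(x) + t(x)·f(x) with s(x) ≡ 3x + 17 (mod f), so (3x + 17)·a(x) ≡ 10 (mod f). Multiplying by 10^(-1) ≡ 2 in F_19 gives a(x)^(-1) ≡ 2·(3x + 17) ≡ 6x + 15 (mod f). Check: (6x + 12)·(6x + 15) = 17x^2 + 10x + 9 ≡ 1 (mod x^2 + 14x + 15).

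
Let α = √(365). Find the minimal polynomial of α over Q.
m_α(x) = x^2 - 365

α satisfies α^2 - 365 = 0, so x^2 - 365 annihilates α. Since d = 365 is squarefree and ≠ 1, it is not a perfect square in Q, so x^2 - 365 has no rational root and is therefore irreducible over Q (a degree-2 polynomial over a field is irreducible iff it has no root). Hence m_α(x) = x^2 - 365.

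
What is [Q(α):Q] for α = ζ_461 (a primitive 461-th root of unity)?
[Q(α):Q] = 460

The minimal polynomial of ζ_461 over Q is the 461-th cyclotomic polynomial Φ_461(x), which is irreducible over Q and has degree φ(461) = 460. Hence [Q(α):Q] = φ(461) = 460.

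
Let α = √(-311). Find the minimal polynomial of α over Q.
m_α(x) = x^2 + 311

α satisfies α^2 + 311 = 0, so x^2 + 311 annihilates α. Since d = -311 is squarefree and ≠ 1, it is not a perfect square in Q, so x^2 + 311 has no rational root and is therefore irreducible over Q (a degree-2 polynomial over a field is irreducible iff it has no root). Hence m_α(x) = x^2 + 311.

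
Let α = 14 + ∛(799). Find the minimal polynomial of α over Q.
m_α(x) = x^3 - 42x^2 + 588x - 3543

Set β = α - 14 = ∛(799), so β^3 = 799. Then (α - 14)^3 - 799 = 0, i.e. α is a root of g(x) = (x - 14)^3 - 799 = x^3 - 42x^2 + 588x - 3543. Since g(x) = h(x - 14) where h(x) = x^3 - 799, and h is irreducible over Q (because 799 is not a perfect cube, so h has no rational root, and a monic cubic with no rational root is irreducible), g is also irreducible (irreducibility is preserved under the substitution x → x - 14). Hence m_α(x) = x^3 - 42x^2 + 588x - 3543.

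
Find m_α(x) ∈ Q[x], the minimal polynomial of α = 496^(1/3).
m_α(x) = x^3 - 496

α satisfies α^3 = 496, so x^3 - 496 annihilates α. By the rational root test, a rational root p/q (in lowest terms) of x^3 - 496 would satisfy p^3 = 496 q^3, forcing q = 1 and p^3 = 496; but 496 is not a perfect cube, contradiction. A monic cubic over Q with no rational root is irreducible (any nontrivial factorization would include a linear factor). Hence x^3 - 496 is the minimal polynomial of α, and in particular [Q(α):Q] = 3.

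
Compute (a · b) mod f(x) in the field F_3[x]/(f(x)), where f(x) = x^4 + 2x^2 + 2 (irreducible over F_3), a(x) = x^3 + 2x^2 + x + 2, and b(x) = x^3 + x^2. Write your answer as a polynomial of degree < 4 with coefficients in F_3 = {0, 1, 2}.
a · b ≡ x^2 + 1 (mod f(x))

Multiply in F_3[x]: a(x)·b(x) = (x^3 + 2x^2 + x + 2)·(x^3 + x^2) = x^6 + 2x^2. This has degree ≥ 4, so divide by f(x) over F_3: x^6 + 2x^2 = (x^2 + 1)·(x^4 + 2x^2 + 2) + (x^2 + 1). Hence a·b ≡ x^2 + 1 (mod f). (F_3[x]/(f) is a field with 3^4 = 81 elements since f is irreducible of degree 4.)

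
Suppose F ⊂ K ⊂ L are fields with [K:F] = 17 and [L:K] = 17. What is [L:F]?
[L:F] = 289

The tower law says that for any tower of field extensions F ⊂ K ⊂ L with finite degrees, [L:F] = [L:K] · [K:F]. Here this gives [L:F] = 17 · 17 = 289.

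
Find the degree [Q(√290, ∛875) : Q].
[Q(√290, ∛875) : Q] = 6

Let L = Q(√290, ∛875). Since Q(√290) ⊂ L and [Q(√290):Q] = 2, the tower law gives 2 | [L:Q]. Likewise Q(∛875) ⊂ L with [Q(∛875):Q] = 3 (because 875 is not a perfect cube), so 3 | [L:Q]. As gcd(2,3) = 1, [L:Q] is divisible by 6. Conversely L is generated over Q by √290 and ∛875, so [L:Q] ≤ 2·3 = 6. Therefore [Q(√290, ∛875) : Q] = 6.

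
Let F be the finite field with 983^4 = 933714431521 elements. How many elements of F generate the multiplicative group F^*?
There are φ(933714431520) = 223744819200 primitive elements

F_q^* is cyclic of order q - 1 = 933714431520. A cyclic group of order m has exactly φ(m) generators. Here m = 933714431520 = 2^5 · 3 · 5 · 13 · 41 · 491 · 7433, so the number of primitive elements is φ(933714431520) = 223744819200.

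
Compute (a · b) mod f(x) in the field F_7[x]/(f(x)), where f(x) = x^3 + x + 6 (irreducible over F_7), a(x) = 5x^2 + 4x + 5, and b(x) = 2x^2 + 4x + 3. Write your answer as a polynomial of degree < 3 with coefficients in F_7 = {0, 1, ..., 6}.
a · b ≡ 3x^2 + 1 (mod f(x))

Multiply in F_7[x]: a(x)·b(x) = (5x^2 + 4x + 5)·(2x^2 + 4x + 3) = 3x^4 + 6x^2 + 4x + 1. This has degree ≥ 3, so divide by f(x) over F_7: 3x^4 + 6x^2 + 4x + 1 = (3x)·(x^3 + x + 6) + (3x^2 + 1). Hence a·b ≡ 3x^2 + 1 (mod f). (F_7[x]/(f) is a field with 7^3 = 343 elements since f is irreducible of degree 3.)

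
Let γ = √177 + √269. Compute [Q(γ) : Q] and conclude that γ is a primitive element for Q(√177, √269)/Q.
[Q(γ) : Q] = 4 (equivalently, Q(γ) = Q(√177, √269))

Obviously Q(γ) ⊆ Q(√177, √269), and [Q(√177, √269):Q] = 4 (since 177, 269 are distinct squarefree integers > 1 with 47613 not a perfect square). To show equality we compute the minimal polynomial of γ. From γ = √177 + √269: γ^2 = 177 + 2√(47613) + 269 = 446 + 2√(47613), so γ^2 - 446 = 2√(47613); squaring, (γ^2 - 446)^2 = 4·47613, i.e. γ^4 - 892γ^2 + 198916 - 190452 = 0, i.e. γ^4 - 892γ^2 + 8464 = 0. So γ is a root of x^4 - 892x^2 + 8464. This polynomial is irreducible over Q: it has no rational root (each ±√177 ± √269 is irrational), and any factorization into two quadratics over Q would force √(47613) ∈ Q (pairing opposite roots) or √177, √269 ∈ Q (other pairings), all impossible. Hence [Q(γ):Q] = 4 = [Q(√177, √269):Q], so Q(γ) = Q(√177, √269).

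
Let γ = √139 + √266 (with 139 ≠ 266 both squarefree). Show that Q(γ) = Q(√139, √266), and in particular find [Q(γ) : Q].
[Q(γ) : Q] = 4 (equivalently, Q(γ) = Q(√139, √266))

Obviously Q(γ) ⊆ Q(√139, √266), and [Q(√139, √266):Q] = 4 (since 139, 266 are distinct squarefree integers > 1 with 36974 not a perfect square). To show equality we compute the minimal polynomial of γ. From γ = √139 + √266: γ^2 = 139 + 2√(36974) + 266 = 405 + 2√(36974), so γ^2 - 405 = 2√(36974); squaring, (γ^2 - 405)^2 = 4·36974, i.e. γ^4 - 810γ^2 + 164025 - 147896 = 0, i.e. γ^4 - 810γ^2 + 16129 = 0. So γ is a root of x^4 - 810x^2 + 16129. This polynomial is irreducible over Q: it has no rational root (each ±√139 ± √266 is irrational), and any factorization into two quadratics over Q would force √(36974) ∈ Q (pairing opposite roots) or √139, √266 ∈ Q (other pairings), all impossible. Hence [Q(γ):Q] = 4 = [Q(√139, √266):Q], so Q(γ) = Q(√139, √266).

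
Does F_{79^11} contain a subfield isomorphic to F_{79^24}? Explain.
No: F_{79^24} is not a subfield of F_{79^11}

F_{p^m} embeds in F_{p^n} iff m | n. Here 24 ∤ 11 (since 11 = 0·24 + 11 with remainder 11 ≠ 0), so F_{79^24} is not a subfield of F_{79^11}. Equivalently: if it were, the tower law would give 24 = [F_{79^24}:F_79] dividing [F_{79^11}:F_79] = 11, contradiction.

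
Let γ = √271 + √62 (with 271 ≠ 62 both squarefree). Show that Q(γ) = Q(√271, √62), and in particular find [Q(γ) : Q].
[Q(γ) : Q] = 4 (equivalently, Q(γ) = Q(√271, √62))

Obviously Q(γ) ⊆ Q(√271, √62), and [Q(√271, √62):Q] = 4 (since 271, 62 are distinct squarefree integers > 1 with 16802 not a perfect square). To show equality we compute the minimal polynomial of γ. From γ = √271 + √62: γ^2 = 271 + 2√(16802) + 62 = 333 + 2√(16802), so γ^2 - 333 = 2√(16802); squaring, (γ^2 - 333)^2 = 4·16802, i.e. γ^4 - 666γ^2 + 110889 - 67208 = 0, i.e. γ^4 - 666γ^2 + 43681 = 0. So γ is a root of x^4 - 666x^2 + 43681. This polynomial is irreducible over Q: it has no rational root (each ±√271 ± √62 is irrational), and any factorization into two quadratics over Q would force √(16802) ∈ Q (pairing opposite roots) or √271, √62 ∈ Q (other pairings), all impossible. Hence [Q(γ):Q] = 4 = [Q(√271, √62):Q], so Q(γ) = Q(√271, √62).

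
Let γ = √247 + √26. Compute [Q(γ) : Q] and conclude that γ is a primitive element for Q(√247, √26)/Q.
[Q(γ) : Q] = 4 (equivalently, Q(γ) = Q(√247, √26))

Obviously Q(γ) ⊆ Q(√247, √26), and [Q(√247, √26):Q] = 4 (since 247, 26 are distinct squarefree integers > 1 with 6422 not a perfect square). To show equality we compute the minimal polynomial of γ. From γ = √247 + √26: γ^2 = 247 + 2√(6422) + 26 = 273 + 2√(6422), so γ^2 - 273 = 2√(6422); squaring, (γ^2 - 273)^2 = 4·6422, i.e. γ^4 - 546γ^2 + 74529 - 25688 = 0, i.e. γ^4 - 546γ^2 + 48841 = 0. So γ is a root of x^4 - 546x^2 + 48841. This polynomial is irreducible over Q: it has no rational root (each ±√247 ± √26 is irrational), and any factorization into two quadratics over Q would force √(6422) ∈ Q (pairing opposite roots) or √247, √26 ∈ Q (other pairings), all impossible. Hence [Q(γ):Q] = 4 = [Q(√247, √26):Q], so Q(γ) = Q(√247, √26).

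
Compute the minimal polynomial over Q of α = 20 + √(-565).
m_α(x) = x^2 - 40x + 965

From α - 20 = √(-565), squaring gives (α - 20)^2 = -565, i.e. α^2 - 40α + 400 = -565, so α^2 - 40α + 965 = 0. The discriminant of x^2 - 40x + 965 is (-40)^2 - 4·(965) = 1600 - 3860 = -2260, and 4·(-565) is not a perfect square in Q since -565 is squarefree and ≠ 1. Hence x^2 - 40x + 965 is irreducible over Q and is the minimal polynomial of α.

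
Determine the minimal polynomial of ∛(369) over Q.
m_α(x) = x^3 - 369

α satisfies α^3 = 369, so x^3 - 369 annihilates α. By the rational root test, a rational root p/q (in lowest terms) of x^3 - 369 would satisfy p^3 = 369 q^3, forcing q = 1 and p^3 = 369; but 369 is not a perfect cube, contradiction. A monic cubic over Q with no rational root is irreducible (any nontrivial factorization would include a linear factor). Hence x^3 - 369 is the minimal polynomial of α, and in particular [Q(α):Q] = 3.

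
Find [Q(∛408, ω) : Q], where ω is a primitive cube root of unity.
[Q(∛408, ω) : Q] = 6

[Q(∛408):Q] = 3 (min poly x^3 - 408, irreducible since 408 is not a perfect cube). [Q(ω):Q] = 2 (min poly x^2 + x + 1). Since Q(∛408) ⊂ R and ω ∉ R, we have ω ∉ Q(∛408), so x^2 + x + 1 remains irreducible over Q(∛408) and [Q(∛408, ω) : Q(∛408)] = 2. By the tower law, [Q(∛408, ω) : Q] = 3 · 2 = 6. (In fact Q(∛408, ω) is the splitting field of x^3 - 408 over Q.)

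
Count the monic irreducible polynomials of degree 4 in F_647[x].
There are 43808269068 monic irreducible polynomials of degree 4 over F_647

Each element of F_{647^4} that lies in no proper subfield is a root of exactly one monic irreducible of degree 4 over F_647, and each such polynomial has 4 distinct roots in F_{647^4}. By Möbius inversion the count is N_647(4) = (1/4) Σ_{d|4} μ(4/d) · 647^d = (1/4)(μ(4)·647^1 + μ(2)·647^2 + μ(1)·647^4) = 175233076272/4 = 43808269068.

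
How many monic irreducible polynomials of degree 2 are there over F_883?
There are 389403 monic irreducible polynomials of degree 2 over F_883

Each element of F_{883^2} that lies in no proper subfield is a root of exactly one monic irreducible of degree 2 over F_883, and each such polynomial has 2 distinct roots in F_{883^2}. By Möbius inversion the count is N_883(2) = (1/2) Σ_{d|2} μ(2/d) · 883^d = (1/2)(μ(2)·883^1 + μ(1)·883^2) = 778806/2 = 389403.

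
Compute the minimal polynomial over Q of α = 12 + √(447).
m_α(x) = x^2 - 24x - 303

From α - 12 = √(447), squaring gives (α - 12)^2 = 447, i.e. α^2 - 24α + 144 = 447, so α^2 - 24α - 303 = 0. The discriminant of x^2 - 24x - 303 is (-24)^2 - 4·(-303) = 576 + 1212 = 1788, and 4·(447) is not a perfect square in Q since 447 is squarefree and ≠ 1. Hence x^2 - 24x - 303 is irreducible over Q and is the minimal polynomial of α.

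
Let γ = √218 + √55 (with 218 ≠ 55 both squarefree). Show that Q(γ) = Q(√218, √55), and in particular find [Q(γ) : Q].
[Q(γ) : Q] = 4 (equivalently, Q(γ) = Q(√218, √55))

Obviously Q(γ) ⊆ Q(√218, √55), and [Q(√218, √55):Q] = 4 (since 218, 55 are distinct squarefree integers > 1 with 11990 not a perfect square). To show equality we compute the minimal polynomial of γ. From γ = √218 + √55: γ^2 = 218 + 2√(11990) + 55 = 273 + 2√(11990), so γ^2 - 273 = 2√(11990); squaring, (γ^2 - 273)^2 = 4·11990, i.e. γ^4 - 546γ^2 + 74529 - 47960 = 0, i.e. γ^4 - 546γ^2 + 26569 = 0. So γ is a root of x^4 - 546x^2 + 26569. This polynomial is irreducible over Q: it has no rational root (each ±√218 ± √55 is irrational), and any factorization into two quadratics over Q would force √(11990) ∈ Q (pairing opposite roots) or √218, √55 ∈ Q (other pairings), all impossible. Hence [Q(γ):Q] = 4 = [Q(√218, √55):Q], so Q(γ) = Q(√218, √55).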